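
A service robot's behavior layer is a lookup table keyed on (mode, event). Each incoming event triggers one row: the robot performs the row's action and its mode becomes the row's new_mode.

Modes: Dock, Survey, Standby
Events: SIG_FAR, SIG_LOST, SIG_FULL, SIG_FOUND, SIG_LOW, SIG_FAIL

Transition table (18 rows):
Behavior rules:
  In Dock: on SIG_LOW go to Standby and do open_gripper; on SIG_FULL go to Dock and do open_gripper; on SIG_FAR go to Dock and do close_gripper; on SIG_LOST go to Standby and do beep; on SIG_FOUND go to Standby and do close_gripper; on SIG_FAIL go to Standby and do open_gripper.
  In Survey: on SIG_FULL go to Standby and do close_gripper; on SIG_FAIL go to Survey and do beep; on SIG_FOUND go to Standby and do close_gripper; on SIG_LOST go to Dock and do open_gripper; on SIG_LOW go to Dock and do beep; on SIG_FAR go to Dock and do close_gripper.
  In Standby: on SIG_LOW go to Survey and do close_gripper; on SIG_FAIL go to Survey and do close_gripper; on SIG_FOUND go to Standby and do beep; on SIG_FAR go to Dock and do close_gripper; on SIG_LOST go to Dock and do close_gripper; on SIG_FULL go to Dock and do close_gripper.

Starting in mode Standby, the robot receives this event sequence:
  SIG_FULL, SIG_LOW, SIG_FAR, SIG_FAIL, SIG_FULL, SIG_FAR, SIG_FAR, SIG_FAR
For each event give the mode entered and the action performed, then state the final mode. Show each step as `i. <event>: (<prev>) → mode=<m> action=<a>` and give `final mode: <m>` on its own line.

1. SIG_FULL: (Standby) → mode=Dock action=close_gripper
2. SIG_LOW: (Dock) → mode=Standby action=open_gripper
3. SIG_FAR: (Standby) → mode=Dock action=close_gripper
4. SIG_FAIL: (Dock) → mode=Standby action=open_gripper
5. SIG_FULL: (Standby) → mode=Dock action=close_gripper
6. SIG_FAR: (Dock) → mode=Dock action=close_gripper
7. SIG_FAR: (Dock) → mode=Dock action=close_gripper
8. SIG_FAR: (Dock) → mode=Dock action=close_gripper

final mode: Dock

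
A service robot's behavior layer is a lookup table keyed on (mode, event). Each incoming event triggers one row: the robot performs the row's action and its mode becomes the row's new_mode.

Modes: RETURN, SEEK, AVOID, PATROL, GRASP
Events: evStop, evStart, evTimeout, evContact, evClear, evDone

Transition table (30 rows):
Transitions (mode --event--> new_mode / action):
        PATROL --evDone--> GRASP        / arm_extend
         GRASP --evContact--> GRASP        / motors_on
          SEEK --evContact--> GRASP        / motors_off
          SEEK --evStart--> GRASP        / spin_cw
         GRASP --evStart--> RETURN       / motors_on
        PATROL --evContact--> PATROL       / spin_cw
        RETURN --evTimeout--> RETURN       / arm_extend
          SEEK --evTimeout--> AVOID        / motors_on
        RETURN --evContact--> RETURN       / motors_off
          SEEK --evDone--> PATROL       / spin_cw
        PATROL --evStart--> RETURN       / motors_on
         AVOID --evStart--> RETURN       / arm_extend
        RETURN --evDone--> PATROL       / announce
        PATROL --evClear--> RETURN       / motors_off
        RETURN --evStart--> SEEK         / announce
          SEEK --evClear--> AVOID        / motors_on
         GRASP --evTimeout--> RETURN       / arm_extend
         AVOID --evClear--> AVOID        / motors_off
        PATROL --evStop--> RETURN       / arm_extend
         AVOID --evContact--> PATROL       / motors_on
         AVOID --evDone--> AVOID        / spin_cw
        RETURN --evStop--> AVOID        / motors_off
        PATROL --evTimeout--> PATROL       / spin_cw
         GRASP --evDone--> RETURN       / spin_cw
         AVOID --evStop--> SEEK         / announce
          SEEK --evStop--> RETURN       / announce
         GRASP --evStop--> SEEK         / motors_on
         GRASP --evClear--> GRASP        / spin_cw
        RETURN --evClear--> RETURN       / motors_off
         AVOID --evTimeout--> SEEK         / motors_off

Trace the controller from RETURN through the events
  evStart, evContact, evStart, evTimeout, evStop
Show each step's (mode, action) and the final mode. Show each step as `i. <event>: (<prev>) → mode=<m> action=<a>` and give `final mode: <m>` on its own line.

final mode: AVOID

1. evStart: (RETURN) → mode=SEEK action=announce
2. evContact: (SEEK) → mode=GRASP action=motors_off
3. evStart: (GRASP) → mode=RETURN action=motors_on
4. evTimeout: (RETURN) → mode=RETURN action=arm_extend
5. evStop: (RETURN) → mode=AVOID action=motors_off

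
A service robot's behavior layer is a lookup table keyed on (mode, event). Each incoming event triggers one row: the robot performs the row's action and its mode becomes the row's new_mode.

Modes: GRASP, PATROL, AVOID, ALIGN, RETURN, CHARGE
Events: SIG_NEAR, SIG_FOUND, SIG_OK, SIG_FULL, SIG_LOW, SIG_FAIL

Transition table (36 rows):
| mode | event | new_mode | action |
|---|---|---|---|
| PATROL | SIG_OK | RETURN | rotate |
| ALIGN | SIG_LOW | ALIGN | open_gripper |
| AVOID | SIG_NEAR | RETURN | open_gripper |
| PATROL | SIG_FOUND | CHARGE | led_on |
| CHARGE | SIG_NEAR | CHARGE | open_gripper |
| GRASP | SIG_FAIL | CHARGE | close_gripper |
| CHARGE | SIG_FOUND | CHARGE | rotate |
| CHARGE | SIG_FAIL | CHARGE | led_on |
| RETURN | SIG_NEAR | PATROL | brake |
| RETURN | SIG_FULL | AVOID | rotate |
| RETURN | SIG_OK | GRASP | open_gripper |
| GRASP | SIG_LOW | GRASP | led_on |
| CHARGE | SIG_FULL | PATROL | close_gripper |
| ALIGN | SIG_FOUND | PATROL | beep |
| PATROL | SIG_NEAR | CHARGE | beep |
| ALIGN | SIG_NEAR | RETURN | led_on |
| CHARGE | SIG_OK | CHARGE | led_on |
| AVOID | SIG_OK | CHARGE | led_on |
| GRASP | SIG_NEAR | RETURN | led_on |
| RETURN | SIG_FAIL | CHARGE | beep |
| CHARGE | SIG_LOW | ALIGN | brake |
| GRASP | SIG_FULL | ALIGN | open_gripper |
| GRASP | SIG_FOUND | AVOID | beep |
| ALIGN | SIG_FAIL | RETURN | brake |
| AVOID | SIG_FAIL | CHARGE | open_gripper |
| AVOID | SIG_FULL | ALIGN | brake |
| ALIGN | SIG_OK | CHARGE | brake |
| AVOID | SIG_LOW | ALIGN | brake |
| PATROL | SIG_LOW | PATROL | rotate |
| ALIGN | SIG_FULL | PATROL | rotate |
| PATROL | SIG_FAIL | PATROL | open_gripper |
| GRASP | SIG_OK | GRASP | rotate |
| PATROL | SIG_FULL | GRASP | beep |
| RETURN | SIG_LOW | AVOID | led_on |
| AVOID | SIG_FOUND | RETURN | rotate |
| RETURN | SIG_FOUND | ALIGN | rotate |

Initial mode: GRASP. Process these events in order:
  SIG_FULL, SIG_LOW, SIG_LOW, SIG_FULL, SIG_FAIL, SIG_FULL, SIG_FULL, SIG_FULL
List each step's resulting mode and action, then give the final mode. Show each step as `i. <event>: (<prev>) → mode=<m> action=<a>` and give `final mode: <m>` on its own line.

final mode: PATROL

1. SIG_FULL: (GRASP) → mode=ALIGN action=open_gripper
2. SIG_LOW: (ALIGN) → mode=ALIGN action=open_gripper
3. SIG_LOW: (ALIGN) → mode=ALIGN action=open_gripper
4. SIG_FULL: (ALIGN) → mode=PATROL action=rotate
5. SIG_FAIL: (PATROL) → mode=PATROL action=open_gripper
6. SIG_FULL: (PATROL) → mode=GRASP action=beep
7. SIG_FULL: (GRASP) → mode=ALIGN action=open_gripper
8. SIG_FULL: (ALIGN) → mode=PATROL action=rotate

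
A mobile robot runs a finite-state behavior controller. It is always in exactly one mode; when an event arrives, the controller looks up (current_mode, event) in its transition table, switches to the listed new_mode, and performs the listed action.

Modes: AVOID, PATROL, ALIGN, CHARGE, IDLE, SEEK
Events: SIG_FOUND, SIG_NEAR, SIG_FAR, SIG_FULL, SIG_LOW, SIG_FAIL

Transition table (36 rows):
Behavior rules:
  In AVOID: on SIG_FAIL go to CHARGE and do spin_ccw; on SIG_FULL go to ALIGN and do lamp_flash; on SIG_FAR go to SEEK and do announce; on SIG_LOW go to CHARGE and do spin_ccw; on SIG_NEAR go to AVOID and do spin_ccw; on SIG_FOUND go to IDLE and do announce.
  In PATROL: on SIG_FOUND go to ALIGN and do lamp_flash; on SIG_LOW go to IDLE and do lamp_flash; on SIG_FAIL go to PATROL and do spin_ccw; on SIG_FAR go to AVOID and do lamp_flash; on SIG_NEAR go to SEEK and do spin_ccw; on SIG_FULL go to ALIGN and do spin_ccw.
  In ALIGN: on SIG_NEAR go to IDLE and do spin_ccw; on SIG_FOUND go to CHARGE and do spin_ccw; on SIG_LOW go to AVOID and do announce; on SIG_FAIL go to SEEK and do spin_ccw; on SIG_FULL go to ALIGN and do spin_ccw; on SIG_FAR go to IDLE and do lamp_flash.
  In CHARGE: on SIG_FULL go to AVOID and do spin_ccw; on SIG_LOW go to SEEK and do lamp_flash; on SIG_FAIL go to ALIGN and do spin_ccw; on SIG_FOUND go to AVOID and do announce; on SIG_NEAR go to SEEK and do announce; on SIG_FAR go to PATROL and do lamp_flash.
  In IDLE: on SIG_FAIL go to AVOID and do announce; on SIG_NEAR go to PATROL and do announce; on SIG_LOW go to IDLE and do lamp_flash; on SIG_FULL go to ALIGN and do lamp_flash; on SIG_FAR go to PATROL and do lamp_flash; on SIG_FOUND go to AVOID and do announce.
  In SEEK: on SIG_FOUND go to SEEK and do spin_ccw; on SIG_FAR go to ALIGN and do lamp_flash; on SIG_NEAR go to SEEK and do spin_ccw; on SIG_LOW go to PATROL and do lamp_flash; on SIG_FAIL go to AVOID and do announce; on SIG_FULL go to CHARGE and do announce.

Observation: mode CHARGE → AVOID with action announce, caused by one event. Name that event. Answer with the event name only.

try SIG_FOUND: (CHARGE, SIG_FOUND) → (AVOID, announce)  ← matches
try SIG_NEAR: (CHARGE, SIG_NEAR) → (SEEK, announce)
try SIG_FAR: (CHARGE, SIG_FAR) → (PATROL, lamp_flash)
try SIG_FULL: (CHARGE, SIG_FULL) → (AVOID, spin_ccw)
try SIG_LOW: (CHARGE, SIG_LOW) → (SEEK, lamp_flash)
try SIG_FAIL: (CHARGE, SIG_FAIL) → (ALIGN, spin_ccw)

SIG_FOUND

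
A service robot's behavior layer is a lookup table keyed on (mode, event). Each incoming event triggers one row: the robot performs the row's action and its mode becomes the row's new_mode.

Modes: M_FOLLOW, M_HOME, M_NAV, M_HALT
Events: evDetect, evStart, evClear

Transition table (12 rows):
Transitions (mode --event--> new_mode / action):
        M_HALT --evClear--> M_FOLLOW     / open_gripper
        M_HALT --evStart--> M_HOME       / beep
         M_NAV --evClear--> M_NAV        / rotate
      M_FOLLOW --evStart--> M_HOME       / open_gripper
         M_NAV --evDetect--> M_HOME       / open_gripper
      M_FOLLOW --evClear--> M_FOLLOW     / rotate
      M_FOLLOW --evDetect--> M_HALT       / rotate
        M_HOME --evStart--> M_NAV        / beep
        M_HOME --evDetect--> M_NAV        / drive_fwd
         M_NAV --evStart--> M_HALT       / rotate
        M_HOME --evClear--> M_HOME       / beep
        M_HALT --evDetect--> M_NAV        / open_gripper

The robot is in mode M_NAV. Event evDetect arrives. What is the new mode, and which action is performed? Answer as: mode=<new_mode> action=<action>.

current mode = M_NAV; filter table to that mode:
  (M_NAV, evClear) → (M_NAV, rotate)
  (M_NAV, evDetect) → (M_HOME, open_gripper)  ← event matches
  (M_NAV, evStart) → (M_HALT, rotate)
event = evDetect selects (M_HOME, open_gripper)

mode=M_HOME action=open_gripper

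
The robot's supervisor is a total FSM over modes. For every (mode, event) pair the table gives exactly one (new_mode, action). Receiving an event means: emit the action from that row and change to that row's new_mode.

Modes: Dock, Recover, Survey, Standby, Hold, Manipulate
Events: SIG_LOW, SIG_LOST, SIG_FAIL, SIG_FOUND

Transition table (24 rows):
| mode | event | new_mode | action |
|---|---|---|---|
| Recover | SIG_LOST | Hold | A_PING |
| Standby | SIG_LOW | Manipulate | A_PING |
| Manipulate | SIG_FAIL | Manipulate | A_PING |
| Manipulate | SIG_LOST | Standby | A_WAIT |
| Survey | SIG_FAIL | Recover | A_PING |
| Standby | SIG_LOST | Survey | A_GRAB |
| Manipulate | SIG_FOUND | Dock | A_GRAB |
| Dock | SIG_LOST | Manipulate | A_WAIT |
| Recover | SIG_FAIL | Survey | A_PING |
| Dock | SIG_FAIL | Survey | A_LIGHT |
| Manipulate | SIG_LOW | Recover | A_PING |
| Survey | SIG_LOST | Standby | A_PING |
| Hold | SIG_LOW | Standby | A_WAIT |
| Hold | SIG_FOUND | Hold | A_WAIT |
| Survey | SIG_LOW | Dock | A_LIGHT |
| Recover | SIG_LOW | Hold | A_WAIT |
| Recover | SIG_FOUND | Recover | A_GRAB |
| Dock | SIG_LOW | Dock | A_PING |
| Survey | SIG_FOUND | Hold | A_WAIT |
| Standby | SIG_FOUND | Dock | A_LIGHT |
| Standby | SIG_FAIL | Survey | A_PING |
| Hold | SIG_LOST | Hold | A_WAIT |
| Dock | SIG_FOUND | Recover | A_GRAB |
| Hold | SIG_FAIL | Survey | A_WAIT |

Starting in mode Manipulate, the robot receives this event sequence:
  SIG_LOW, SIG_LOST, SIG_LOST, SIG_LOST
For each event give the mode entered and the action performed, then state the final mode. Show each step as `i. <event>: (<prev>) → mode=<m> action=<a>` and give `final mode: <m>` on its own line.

1. SIG_LOW: (Manipulate) → mode=Recover action=A_PING
2. SIG_LOST: (Recover) → mode=Hold action=A_PING
3. SIG_LOST: (Hold) → mode=Hold action=A_WAIT
4. SIG_LOST: (Hold) → mode=Hold action=A_WAIT

final mode: Hold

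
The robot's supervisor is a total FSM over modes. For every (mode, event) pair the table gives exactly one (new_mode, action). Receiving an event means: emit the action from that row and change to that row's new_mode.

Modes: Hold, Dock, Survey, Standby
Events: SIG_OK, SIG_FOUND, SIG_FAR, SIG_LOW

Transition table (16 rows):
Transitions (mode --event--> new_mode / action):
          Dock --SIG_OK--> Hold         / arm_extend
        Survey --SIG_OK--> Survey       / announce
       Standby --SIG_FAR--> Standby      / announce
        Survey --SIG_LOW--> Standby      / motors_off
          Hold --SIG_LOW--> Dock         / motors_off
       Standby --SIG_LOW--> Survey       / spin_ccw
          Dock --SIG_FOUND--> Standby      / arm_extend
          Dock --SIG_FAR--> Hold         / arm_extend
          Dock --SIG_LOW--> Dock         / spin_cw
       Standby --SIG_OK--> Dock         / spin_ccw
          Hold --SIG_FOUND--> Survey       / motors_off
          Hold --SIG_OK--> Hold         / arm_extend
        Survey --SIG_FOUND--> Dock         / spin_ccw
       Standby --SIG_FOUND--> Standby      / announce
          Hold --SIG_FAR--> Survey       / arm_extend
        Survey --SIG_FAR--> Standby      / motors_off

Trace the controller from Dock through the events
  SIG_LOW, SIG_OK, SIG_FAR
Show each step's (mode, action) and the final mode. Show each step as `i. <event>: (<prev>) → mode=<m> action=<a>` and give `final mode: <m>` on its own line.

final mode: Survey

1. SIG_LOW: (Dock) → mode=Dock action=spin_cw
2. SIG_OK: (Dock) → mode=Hold action=arm_extend
3. SIG_FAR: (Hold) → mode=Survey action=arm_extend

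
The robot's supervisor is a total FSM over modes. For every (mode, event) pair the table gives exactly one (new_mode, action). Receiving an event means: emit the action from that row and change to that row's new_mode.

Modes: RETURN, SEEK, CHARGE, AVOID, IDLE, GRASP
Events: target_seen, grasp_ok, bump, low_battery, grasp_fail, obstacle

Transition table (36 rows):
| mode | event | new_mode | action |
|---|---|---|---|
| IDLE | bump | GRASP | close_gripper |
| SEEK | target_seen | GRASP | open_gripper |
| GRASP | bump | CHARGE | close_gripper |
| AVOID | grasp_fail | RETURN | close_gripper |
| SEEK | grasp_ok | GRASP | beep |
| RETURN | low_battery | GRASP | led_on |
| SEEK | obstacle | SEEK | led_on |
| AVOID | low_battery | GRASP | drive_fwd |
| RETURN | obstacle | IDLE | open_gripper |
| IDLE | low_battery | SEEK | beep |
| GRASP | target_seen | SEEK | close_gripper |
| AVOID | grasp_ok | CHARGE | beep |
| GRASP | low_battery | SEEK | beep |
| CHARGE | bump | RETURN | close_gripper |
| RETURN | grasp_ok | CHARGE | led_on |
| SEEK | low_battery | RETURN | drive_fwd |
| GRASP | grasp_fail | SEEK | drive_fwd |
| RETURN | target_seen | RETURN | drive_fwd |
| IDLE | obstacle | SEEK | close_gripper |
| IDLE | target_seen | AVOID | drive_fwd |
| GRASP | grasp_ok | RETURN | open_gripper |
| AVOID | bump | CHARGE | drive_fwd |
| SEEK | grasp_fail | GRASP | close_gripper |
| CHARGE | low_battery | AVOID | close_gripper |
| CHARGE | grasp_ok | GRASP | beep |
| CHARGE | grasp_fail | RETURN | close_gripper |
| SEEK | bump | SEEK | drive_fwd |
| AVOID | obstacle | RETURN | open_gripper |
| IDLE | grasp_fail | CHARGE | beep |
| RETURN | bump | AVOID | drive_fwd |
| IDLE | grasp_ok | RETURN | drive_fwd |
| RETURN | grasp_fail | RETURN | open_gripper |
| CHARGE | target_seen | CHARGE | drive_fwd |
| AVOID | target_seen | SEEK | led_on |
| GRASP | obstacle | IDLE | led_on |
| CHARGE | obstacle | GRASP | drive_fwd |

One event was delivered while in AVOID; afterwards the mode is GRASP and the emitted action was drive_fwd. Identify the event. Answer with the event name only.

try target_seen: (AVOID, target_seen) → (SEEK, led_on)
try grasp_ok: (AVOID, grasp_ok) → (CHARGE, beep)
try bump: (AVOID, bump) → (CHARGE, drive_fwd)
try low_battery: (AVOID, low_battery) → (GRASP, drive_fwd)  ← matches
try grasp_fail: (AVOID, grasp_fail) → (RETURN, close_gripper)
try obstacle: (AVOID, obstacle) → (RETURN, open_gripper)

low_battery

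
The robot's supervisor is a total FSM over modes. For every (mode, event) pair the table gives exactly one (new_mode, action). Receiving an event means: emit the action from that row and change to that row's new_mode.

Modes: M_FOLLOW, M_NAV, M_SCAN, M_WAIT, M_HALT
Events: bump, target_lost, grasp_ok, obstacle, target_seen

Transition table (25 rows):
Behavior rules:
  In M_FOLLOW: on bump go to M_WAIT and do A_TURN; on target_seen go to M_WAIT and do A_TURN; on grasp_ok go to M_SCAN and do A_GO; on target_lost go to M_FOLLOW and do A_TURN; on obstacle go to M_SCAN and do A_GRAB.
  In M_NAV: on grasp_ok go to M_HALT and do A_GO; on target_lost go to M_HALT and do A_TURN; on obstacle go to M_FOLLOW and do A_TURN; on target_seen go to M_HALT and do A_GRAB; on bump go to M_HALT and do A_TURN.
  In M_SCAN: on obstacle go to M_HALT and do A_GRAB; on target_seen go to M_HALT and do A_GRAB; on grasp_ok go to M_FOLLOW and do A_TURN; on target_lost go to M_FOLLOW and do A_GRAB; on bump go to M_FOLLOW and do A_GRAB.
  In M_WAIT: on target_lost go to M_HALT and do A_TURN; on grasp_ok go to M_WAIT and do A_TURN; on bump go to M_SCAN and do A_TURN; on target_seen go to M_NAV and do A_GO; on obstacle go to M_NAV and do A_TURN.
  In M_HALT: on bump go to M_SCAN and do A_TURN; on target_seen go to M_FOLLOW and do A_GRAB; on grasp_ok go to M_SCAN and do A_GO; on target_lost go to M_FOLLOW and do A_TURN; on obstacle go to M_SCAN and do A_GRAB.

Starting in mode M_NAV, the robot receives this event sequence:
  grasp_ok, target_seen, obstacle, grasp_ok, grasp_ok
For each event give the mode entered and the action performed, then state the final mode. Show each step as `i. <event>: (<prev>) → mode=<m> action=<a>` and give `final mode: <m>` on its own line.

final mode: M_SCAN

1. grasp_ok: (M_NAV) → mode=M_HALT action=A_GO
2. target_seen: (M_HALT) → mode=M_FOLLOW action=A_GRAB
3. obstacle: (M_FOLLOW) → mode=M_SCAN action=A_GRAB
4. grasp_ok: (M_SCAN) → mode=M_FOLLOW action=A_TURN
5. grasp_ok: (M_FOLLOW) → mode=M_SCAN action=A_GO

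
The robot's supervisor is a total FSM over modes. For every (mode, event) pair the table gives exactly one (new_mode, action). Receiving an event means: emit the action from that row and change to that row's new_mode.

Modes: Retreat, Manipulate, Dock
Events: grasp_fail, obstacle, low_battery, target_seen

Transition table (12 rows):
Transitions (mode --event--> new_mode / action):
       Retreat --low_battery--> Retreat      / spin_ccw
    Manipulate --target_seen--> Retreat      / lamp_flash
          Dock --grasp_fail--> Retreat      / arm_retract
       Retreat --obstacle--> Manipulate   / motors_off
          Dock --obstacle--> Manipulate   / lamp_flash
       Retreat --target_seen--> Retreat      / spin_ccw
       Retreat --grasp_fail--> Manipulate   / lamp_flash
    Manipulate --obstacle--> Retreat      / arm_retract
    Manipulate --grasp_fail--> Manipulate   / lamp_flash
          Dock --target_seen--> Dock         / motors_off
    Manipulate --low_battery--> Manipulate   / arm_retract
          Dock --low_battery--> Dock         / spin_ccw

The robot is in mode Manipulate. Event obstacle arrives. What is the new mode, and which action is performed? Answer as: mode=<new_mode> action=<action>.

mode=Retreat action=arm_retract

current mode = Manipulate; filter table to that mode:
  (Manipulate, target_seen) → (Retreat, lamp_flash)
  (Manipulate, obstacle) → (Retreat, arm_retract)  ← event matches
  (Manipulate, grasp_fail) → (Manipulate, lamp_flash)
  (Manipulate, low_battery) → (Manipulate, arm_retract)
event = obstacle selects (Retreat, arm_retract)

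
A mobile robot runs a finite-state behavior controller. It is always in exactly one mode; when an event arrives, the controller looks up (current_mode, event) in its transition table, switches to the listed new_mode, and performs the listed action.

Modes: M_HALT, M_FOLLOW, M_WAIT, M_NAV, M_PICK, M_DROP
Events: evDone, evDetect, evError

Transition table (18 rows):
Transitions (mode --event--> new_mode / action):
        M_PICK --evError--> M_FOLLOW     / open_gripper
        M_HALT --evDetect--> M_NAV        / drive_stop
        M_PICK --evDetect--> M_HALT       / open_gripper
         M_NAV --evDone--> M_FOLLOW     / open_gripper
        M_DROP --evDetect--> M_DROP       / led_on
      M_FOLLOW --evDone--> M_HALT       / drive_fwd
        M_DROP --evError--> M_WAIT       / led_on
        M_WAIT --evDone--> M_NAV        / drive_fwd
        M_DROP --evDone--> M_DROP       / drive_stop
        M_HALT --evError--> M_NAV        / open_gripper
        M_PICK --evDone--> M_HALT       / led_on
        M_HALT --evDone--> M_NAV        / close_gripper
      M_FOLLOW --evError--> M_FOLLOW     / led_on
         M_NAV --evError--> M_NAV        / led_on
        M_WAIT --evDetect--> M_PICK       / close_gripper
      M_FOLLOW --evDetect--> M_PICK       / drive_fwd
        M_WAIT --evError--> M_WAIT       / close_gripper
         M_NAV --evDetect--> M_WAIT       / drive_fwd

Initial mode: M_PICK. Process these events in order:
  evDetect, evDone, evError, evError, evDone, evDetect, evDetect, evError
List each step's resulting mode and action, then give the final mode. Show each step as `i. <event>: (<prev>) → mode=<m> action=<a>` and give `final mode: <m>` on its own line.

final mode: M_NAV

1. evDetect: (M_PICK) → mode=M_HALT action=open_gripper
2. evDone: (M_HALT) → mode=M_NAV action=close_gripper
3. evError: (M_NAV) → mode=M_NAV action=led_on
4. evError: (M_NAV) → mode=M_NAV action=led_on
5. evDone: (M_NAV) → mode=M_FOLLOW action=open_gripper
6. evDetect: (M_FOLLOW) → mode=M_PICK action=drive_fwd
7. evDetect: (M_PICK) → mode=M_HALT action=open_gripper
8. evError: (M_HALT) → mode=M_NAV action=open_gripper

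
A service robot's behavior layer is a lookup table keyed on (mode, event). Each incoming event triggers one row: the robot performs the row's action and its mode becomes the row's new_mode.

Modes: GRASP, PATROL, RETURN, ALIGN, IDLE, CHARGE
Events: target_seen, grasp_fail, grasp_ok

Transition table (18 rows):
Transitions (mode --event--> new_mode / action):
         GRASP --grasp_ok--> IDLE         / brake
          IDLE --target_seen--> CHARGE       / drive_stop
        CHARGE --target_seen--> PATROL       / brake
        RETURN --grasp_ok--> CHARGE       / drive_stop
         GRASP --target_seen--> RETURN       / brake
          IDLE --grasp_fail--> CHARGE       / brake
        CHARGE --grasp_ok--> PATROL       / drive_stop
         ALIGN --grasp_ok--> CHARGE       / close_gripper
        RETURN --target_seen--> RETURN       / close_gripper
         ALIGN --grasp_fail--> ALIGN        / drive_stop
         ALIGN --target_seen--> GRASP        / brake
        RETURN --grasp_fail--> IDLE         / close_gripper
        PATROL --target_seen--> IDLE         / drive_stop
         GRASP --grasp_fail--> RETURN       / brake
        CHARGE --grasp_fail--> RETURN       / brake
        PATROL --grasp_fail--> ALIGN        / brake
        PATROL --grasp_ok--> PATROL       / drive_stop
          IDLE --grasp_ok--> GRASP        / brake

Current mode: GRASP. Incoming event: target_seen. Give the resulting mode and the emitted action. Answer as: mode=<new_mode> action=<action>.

mode=RETURN action=brake

current mode = GRASP; filter table to that mode:
  (GRASP, grasp_ok) → (IDLE, brake)
  (GRASP, target_seen) → (RETURN, brake)  ← event matches
  (GRASP, grasp_fail) → (RETURN, brake)
event = target_seen selects (RETURN, brake)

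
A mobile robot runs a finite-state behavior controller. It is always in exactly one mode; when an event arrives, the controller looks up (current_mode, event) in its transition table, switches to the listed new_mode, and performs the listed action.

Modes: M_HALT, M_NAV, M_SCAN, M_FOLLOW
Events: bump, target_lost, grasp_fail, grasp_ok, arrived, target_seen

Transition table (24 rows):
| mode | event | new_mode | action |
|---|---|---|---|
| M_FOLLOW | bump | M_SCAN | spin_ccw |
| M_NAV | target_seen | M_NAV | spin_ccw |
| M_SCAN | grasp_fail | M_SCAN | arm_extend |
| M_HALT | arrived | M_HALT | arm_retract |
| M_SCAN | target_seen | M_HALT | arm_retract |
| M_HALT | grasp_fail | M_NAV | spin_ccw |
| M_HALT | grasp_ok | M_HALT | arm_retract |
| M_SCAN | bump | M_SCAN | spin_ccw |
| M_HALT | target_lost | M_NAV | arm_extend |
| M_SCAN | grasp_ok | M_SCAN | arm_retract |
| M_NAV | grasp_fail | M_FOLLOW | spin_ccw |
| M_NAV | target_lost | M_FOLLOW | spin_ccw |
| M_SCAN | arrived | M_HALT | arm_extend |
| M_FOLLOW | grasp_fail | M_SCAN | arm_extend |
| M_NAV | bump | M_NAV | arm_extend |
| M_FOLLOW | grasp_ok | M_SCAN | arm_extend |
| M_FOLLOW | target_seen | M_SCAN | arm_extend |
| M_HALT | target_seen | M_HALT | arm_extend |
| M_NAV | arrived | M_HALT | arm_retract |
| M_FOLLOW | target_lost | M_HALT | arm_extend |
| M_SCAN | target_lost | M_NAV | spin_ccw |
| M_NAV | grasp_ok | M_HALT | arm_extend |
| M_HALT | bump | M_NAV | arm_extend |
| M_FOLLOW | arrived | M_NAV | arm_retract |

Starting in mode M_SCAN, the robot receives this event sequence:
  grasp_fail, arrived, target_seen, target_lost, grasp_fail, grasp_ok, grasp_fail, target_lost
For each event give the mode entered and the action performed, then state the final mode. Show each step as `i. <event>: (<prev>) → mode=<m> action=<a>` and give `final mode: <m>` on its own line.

final mode: M_NAV

1. grasp_fail: (M_SCAN) → mode=M_SCAN action=arm_extend
2. arrived: (M_SCAN) → mode=M_HALT action=arm_extend
3. target_seen: (M_HALT) → mode=M_HALT action=arm_extend
4. target_lost: (M_HALT) → mode=M_NAV action=arm_extend
5. grasp_fail: (M_NAV) → mode=M_FOLLOW action=spin_ccw
6. grasp_ok: (M_FOLLOW) → mode=M_SCAN action=arm_extend
7. grasp_fail: (M_SCAN) → mode=M_SCAN action=arm_extend
8. target_lost: (M_SCAN) → mode=M_NAV action=spin_ccw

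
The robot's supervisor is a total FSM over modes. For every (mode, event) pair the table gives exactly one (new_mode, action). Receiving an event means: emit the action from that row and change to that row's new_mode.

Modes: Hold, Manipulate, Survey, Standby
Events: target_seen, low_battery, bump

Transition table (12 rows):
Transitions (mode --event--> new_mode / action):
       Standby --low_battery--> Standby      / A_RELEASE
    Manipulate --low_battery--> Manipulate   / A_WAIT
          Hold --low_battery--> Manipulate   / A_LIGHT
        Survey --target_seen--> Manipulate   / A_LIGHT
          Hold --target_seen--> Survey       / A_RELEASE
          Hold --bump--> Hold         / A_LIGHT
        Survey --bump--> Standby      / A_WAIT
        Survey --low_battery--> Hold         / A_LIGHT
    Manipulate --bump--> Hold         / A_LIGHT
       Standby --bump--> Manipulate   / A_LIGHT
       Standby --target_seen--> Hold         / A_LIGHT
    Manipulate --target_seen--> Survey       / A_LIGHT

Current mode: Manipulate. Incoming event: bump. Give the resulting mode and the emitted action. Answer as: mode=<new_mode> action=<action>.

current mode = Manipulate; filter table to that mode:
  (Manipulate, low_battery) → (Manipulate, A_WAIT)
  (Manipulate, bump) → (Hold, A_LIGHT)  ← event matches
  (Manipulate, target_seen) → (Survey, A_LIGHT)
event = bump selects (Hold, A_LIGHT)

mode=Hold action=A_LIGHT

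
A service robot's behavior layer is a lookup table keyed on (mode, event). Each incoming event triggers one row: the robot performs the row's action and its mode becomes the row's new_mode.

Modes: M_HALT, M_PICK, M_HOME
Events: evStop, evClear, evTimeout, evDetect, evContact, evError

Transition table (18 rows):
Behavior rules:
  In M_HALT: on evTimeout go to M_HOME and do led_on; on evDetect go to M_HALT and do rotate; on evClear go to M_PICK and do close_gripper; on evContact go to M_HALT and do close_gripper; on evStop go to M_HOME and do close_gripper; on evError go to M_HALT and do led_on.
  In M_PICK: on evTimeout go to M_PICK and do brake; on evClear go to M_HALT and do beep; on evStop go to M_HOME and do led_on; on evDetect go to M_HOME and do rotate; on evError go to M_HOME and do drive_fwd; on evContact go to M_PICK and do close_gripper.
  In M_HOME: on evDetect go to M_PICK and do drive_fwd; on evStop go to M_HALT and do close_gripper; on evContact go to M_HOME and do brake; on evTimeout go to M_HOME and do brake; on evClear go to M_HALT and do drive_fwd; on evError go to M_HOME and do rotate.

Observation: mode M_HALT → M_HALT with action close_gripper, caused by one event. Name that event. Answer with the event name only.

evContact

try evStop: (M_HALT, evStop) → (M_HOME, close_gripper)
try evClear: (M_HALT, evClear) → (M_PICK, close_gripper)
try evTimeout: (M_HALT, evTimeout) → (M_HOME, led_on)
try evDetect: (M_HALT, evDetect) → (M_HALT, rotate)
try evContact: (M_HALT, evContact) → (M_HALT, close_gripper)  ← matches
try evError: (M_HALT, evError) → (M_HALT, led_on)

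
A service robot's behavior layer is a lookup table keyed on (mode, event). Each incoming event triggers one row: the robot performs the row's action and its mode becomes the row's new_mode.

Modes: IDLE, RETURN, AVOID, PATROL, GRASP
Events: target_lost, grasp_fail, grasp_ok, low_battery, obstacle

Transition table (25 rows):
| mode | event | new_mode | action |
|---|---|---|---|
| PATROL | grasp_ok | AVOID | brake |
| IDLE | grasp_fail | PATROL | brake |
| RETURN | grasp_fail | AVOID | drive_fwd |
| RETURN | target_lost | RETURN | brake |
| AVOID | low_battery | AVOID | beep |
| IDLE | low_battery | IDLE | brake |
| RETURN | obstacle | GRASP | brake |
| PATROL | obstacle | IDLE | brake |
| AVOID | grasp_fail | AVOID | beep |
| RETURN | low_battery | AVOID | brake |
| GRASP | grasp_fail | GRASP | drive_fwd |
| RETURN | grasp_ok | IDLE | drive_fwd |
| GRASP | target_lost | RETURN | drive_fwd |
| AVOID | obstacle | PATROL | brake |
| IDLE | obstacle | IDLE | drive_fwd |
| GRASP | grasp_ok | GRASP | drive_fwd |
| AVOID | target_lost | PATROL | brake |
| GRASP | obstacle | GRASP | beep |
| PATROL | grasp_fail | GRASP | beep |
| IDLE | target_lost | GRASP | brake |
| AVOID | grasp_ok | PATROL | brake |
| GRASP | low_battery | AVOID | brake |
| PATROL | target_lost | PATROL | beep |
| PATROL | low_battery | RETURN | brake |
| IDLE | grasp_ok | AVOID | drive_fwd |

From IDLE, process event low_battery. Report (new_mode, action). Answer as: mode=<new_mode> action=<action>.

mode=IDLE action=brake

current mode = IDLE; filter table to that mode:
  (IDLE, grasp_fail) → (PATROL, brake)
  (IDLE, low_battery) → (IDLE, brake)  ← event matches
  (IDLE, obstacle) → (IDLE, drive_fwd)
  (IDLE, target_lost) → (GRASP, brake)
  (IDLE, grasp_ok) → (AVOID, drive_fwd)
event = low_battery selects (IDLE, brake)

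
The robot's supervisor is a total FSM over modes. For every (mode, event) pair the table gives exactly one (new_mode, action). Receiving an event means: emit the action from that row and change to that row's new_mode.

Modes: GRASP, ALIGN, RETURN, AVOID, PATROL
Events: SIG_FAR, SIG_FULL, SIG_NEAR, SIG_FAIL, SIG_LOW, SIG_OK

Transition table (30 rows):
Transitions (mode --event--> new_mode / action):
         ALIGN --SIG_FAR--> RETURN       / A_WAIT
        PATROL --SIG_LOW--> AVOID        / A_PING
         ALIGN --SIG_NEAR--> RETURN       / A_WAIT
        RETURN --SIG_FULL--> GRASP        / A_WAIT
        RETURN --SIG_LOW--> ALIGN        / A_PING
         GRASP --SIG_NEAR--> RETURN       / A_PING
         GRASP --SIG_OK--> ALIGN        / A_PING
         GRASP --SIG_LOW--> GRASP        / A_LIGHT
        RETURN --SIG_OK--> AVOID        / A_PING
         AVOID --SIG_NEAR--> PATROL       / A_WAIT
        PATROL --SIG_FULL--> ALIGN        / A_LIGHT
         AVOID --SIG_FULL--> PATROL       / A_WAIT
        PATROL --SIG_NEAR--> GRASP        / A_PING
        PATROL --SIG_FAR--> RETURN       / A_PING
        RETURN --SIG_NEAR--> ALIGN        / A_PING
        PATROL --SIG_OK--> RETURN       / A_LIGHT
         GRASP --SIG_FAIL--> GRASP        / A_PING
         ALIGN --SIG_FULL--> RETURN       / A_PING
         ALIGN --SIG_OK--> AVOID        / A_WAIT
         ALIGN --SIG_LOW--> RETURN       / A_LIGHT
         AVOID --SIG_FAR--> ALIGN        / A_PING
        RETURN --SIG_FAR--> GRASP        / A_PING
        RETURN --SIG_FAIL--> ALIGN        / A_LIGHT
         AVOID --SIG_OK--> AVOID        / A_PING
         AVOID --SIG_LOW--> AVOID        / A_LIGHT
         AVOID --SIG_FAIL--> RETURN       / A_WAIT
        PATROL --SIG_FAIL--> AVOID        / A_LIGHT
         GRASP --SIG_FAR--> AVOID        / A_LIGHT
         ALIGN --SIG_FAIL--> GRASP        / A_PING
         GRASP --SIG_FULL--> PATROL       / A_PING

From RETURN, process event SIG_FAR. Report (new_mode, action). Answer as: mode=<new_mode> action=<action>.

current mode = RETURN; filter table to that mode:
  (RETURN, SIG_FULL) → (GRASP, A_WAIT)
  (RETURN, SIG_LOW) → (ALIGN, A_PING)
  (RETURN, SIG_OK) → (AVOID, A_PING)
  (RETURN, SIG_NEAR) → (ALIGN, A_PING)
  (RETURN, SIG_FAR) → (GRASP, A_PING)  ← event matches
  (RETURN, SIG_FAIL) → (ALIGN, A_LIGHT)
event = SIG_FAR selects (GRASP, A_PING)

mode=GRASP action=A_PING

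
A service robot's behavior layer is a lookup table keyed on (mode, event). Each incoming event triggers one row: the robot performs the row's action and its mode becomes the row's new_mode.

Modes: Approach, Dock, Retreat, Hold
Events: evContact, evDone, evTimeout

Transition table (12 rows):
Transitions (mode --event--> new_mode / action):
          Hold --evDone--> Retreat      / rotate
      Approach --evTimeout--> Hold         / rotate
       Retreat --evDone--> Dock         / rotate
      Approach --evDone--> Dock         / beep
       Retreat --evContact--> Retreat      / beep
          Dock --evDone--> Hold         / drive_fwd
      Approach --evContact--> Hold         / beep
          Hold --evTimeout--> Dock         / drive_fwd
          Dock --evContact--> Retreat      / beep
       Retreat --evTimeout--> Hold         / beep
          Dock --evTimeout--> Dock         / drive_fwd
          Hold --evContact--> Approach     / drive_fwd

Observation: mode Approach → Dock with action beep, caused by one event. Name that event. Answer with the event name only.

try evContact: (Approach, evContact) → (Hold, beep)
try evDone: (Approach, evDone) → (Dock, beep)  ← matches
try evTimeout: (Approach, evTimeout) → (Hold, rotate)

evDone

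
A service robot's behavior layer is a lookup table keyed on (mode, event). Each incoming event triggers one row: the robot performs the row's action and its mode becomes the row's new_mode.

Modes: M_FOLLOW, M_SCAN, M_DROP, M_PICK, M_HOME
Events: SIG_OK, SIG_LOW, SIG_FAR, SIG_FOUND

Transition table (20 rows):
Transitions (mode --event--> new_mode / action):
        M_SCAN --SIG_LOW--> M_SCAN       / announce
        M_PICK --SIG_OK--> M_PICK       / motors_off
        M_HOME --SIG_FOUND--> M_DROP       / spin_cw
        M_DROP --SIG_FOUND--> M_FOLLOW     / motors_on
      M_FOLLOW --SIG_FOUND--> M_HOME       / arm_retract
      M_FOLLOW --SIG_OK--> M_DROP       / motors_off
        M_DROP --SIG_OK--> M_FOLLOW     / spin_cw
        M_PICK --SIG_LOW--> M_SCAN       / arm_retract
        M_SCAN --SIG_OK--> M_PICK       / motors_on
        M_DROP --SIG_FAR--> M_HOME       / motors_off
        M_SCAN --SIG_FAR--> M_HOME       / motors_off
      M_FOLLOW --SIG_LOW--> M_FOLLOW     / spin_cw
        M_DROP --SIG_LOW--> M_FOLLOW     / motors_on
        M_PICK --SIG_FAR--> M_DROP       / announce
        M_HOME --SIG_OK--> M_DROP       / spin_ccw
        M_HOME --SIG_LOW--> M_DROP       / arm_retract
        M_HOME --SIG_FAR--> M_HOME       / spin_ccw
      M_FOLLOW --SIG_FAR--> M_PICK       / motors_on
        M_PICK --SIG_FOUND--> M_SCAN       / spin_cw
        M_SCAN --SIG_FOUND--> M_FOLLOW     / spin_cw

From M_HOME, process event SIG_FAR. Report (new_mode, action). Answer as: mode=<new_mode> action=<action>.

mode=M_HOME action=spin_ccw

current mode = M_HOME; filter table to that mode:
  (M_HOME, SIG_FOUND) → (M_DROP, spin_cw)
  (M_HOME, SIG_OK) → (M_DROP, spin_ccw)
  (M_HOME, SIG_LOW) → (M_DROP, arm_retract)
  (M_HOME, SIG_FAR) → (M_HOME, spin_ccw)  ← event matches
event = SIG_FAR selects (M_HOME, spin_ccw)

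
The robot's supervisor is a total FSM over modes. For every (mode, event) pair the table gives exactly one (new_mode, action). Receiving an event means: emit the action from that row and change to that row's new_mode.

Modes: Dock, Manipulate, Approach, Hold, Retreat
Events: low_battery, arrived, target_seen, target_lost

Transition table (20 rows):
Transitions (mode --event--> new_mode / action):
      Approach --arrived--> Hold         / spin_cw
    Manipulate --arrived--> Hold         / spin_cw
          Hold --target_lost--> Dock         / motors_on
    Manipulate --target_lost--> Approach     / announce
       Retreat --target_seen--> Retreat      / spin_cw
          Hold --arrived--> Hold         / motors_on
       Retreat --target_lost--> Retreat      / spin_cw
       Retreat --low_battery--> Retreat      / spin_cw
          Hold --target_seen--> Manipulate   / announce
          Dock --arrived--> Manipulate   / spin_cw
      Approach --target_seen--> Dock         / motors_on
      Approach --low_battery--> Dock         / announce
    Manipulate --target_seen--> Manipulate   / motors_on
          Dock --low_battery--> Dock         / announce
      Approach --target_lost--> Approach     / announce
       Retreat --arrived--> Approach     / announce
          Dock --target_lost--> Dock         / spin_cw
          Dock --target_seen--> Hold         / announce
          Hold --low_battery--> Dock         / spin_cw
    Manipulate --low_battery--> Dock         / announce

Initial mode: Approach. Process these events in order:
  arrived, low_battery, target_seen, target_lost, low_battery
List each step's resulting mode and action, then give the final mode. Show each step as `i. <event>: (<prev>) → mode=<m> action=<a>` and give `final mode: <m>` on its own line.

final mode: Dock

1. arrived: (Approach) → mode=Hold action=spin_cw
2. low_battery: (Hold) → mode=Dock action=spin_cw
3. target_seen: (Dock) → mode=Hold action=announce
4. target_lost: (Hold) → mode=Dock action=motors_on
5. low_battery: (Dock) → mode=Dock action=announce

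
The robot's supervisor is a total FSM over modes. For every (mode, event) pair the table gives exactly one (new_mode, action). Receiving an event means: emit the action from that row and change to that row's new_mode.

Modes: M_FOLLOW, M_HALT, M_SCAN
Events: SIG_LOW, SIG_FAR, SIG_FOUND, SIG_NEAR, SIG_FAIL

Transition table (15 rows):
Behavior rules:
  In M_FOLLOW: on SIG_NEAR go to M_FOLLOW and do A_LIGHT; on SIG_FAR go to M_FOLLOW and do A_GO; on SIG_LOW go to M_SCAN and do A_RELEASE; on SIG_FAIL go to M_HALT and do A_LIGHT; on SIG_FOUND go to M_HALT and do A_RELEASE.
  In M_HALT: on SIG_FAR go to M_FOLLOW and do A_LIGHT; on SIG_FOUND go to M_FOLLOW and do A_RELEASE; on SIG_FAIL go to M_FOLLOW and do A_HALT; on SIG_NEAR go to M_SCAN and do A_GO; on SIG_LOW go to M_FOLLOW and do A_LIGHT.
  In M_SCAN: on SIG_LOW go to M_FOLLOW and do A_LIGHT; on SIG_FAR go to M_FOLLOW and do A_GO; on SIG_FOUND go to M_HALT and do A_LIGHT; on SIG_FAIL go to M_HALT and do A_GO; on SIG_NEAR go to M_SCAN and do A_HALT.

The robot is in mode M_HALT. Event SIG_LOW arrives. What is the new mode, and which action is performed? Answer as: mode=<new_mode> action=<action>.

mode=M_FOLLOW action=A_LIGHT

current mode = M_HALT; filter table to that mode:
  (M_HALT, SIG_FAR) → (M_FOLLOW, A_LIGHT)
  (M_HALT, SIG_FOUND) → (M_FOLLOW, A_RELEASE)
  (M_HALT, SIG_FAIL) → (M_FOLLOW, A_HALT)
  (M_HALT, SIG_NEAR) → (M_SCAN, A_GO)
  (M_HALT, SIG_LOW) → (M_FOLLOW, A_LIGHT)  ← event matches
event = SIG_LOW selects (M_FOLLOW, A_LIGHT)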